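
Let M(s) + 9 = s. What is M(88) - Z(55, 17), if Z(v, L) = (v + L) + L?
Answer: -10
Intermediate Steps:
Z(v, L) = v + 2*L (Z(v, L) = (L + v) + L = v + 2*L)
M(s) = -9 + s
M(88) - Z(55, 17) = (-9 + 88) - (55 + 2*17) = 79 - (55 + 34) = 79 - 1*89 = 79 - 89 = -10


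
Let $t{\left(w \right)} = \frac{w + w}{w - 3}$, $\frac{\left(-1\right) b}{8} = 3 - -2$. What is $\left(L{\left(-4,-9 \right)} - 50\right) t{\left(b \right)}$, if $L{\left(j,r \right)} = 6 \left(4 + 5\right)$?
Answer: $\frac{320}{43} \approx 7.4419$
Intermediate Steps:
$L{\left(j,r \right)} = 54$ ($L{\left(j,r \right)} = 6 \cdot 9 = 54$)
$b = -40$ ($b = - 8 \left(3 - -2\right) = - 8 \left(3 + 2\right) = \left(-8\right) 5 = -40$)
$t{\left(w \right)} = \frac{2 w}{-3 + w}$
$\left(L{\left(-4,-9 \right)} - 50\right) t{\left(b \right)} = \left(54 - 50\right) 2 \left(-40\right) \frac{1}{-3 - 40} = 4 \cdot 2 \left(-40\right) \frac{1}{-43} = 4 \cdot 2 \left(-40\right) \left(- \frac{1}{43}\right) = 4 \cdot \frac{80}{43} = \frac{320}{43}$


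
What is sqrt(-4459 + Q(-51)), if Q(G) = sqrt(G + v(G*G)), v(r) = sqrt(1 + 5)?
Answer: sqrt(-4459 + sqrt(-51 + sqrt(6))) ≈ 0.0522 + 66.776*I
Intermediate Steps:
v(r) = sqrt(6)
Q(G) = sqrt(G + sqrt(6))
sqrt(-4459 + Q(-51)) = sqrt(-4459 + sqrt(-51 + sqrt(6)))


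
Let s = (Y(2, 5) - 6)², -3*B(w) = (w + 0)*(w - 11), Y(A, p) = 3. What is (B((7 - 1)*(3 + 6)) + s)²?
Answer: 585225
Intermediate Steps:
B(w) = -w*(-11 + w)/3 (B(w) = -(w + 0)*(w - 11)/3 = -w*(-11 + w)/3)
s = 9 (s = (3 - 6)² = (-3)² = 9)
(B((7 - 1)*(3 + 6)) + s)² = (((7 - 1)*(3 + 6))*(11 - (7 - 1)*(3 + 6))/3 + 9)² = ((6*9)*(11 - 6*9)/3 + 9)² = ((⅓)*54*(11 - 1*54) + 9)² = ((⅓)*54*(11 - 54) + 9)² = ((⅓)*54*(-43) + 9)² = (-774 + 9)² = (-765)² = 585225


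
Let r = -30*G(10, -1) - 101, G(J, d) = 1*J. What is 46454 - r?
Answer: 46855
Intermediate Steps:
G(J, d) = J
r = -401 (r = -30*10 - 101 = -300 - 101 = -401)
46454 - r = 46454 - 1*(-401) = 46454 + 401 = 46855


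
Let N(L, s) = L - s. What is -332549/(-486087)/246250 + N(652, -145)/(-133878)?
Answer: -1135184776592/190774434688125 ≈ -0.0059504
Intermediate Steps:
-332549/(-486087)/246250 + N(652, -145)/(-133878) = -332549/(-486087)/246250 + (652 - 1*(-145))/(-133878) = -332549*(-1/486087)*(1/246250) + (652 + 145)*(-1/133878) = (47507/69441)*(1/246250) + 797*(-1/133878) = 47507/17099846250 - 797/133878 = -1135184776592/190774434688125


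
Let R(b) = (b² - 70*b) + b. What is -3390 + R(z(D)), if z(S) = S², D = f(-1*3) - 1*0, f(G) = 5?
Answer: -4490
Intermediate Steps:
D = 5 (D = 5 - 1*0 = 5 + 0 = 5)
R(b) = b² - 69*b
-3390 + R(z(D)) = -3390 + 5²*(-69 + 5²) = -3390 + 25*(-69 + 25) = -3390 + 25*(-44) = -3390 - 1100 = -4490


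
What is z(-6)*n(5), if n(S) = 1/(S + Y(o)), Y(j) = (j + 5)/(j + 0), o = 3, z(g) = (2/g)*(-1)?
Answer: 1/23 ≈ 0.043478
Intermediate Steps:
z(g) = -2/g
Y(j) = (5 + j)/j
n(S) = 1/(8/3 + S) (n(S) = 1/(S + (5 + 3)/3) = 1/(S + (1/3)*8) = 1/(S + 8/3) = 1/(8/3 + S))
z(-6)*n(5) = (-2/(-6))*(3/(8 + 3*5)) = (-2*(-1/6))*(3/(8 + 15)) = (3/23)/3 = (3*(1/23))/3 = (1/3)*(3/23) = 1/23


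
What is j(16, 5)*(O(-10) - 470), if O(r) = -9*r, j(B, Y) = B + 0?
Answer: -6080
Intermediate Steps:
j(B, Y) = B
j(16, 5)*(O(-10) - 470) = 16*(-9*(-10) - 470) = 16*(90 - 470) = 16*(-380) = -6080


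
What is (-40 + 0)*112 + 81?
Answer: -4399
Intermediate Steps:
(-40 + 0)*112 + 81 = -40*112 + 81 = -4480 + 81 = -4399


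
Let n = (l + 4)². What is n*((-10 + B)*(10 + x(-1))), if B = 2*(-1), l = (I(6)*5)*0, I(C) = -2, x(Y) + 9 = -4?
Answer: 576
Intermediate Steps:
x(Y) = -13 (x(Y) = -9 - 4 = -13)
l = 0 (l = -2*5*0 = -10*0 = 0)
n = 16 (n = (0 + 4)² = 4² = 16)
B = -2
n*((-10 + B)*(10 + x(-1))) = 16*((-10 - 2)*(10 - 13)) = 16*(-12*(-3)) = 16*36 = 576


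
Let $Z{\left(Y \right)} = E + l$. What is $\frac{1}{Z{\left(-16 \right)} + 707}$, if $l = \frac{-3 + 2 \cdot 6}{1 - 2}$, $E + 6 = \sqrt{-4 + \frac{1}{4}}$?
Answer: $\frac{2768}{1915471} - \frac{2 i \sqrt{15}}{1915471} \approx 0.0014451 - 4.0439 \cdot 10^{-6} i$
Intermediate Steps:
$E = -6 + \frac{i \sqrt{15}}{2}$ ($E = -6 + \sqrt{-4 + \frac{1}{4}} = -6 + \sqrt{- \frac{15}{4}} = -6 + \frac{i \sqrt{15}}{2} \approx -6.0 + 1.9365 i$)
$l = -9$ ($l = \frac{-3 + 12}{-1} = 9 \left(-1\right) = -9$)
$Z{\left(Y \right)} = -15 + \frac{i \sqrt{15}}{2}$ ($Z{\left(Y \right)} = \left(-6 + \frac{i \sqrt{15}}{2}\right) - 9 = -15 + \frac{i \sqrt{15}}{2}$)
$\frac{1}{Z{\left(-16 \right)} + 707} = \frac{1}{\left(-15 + \frac{i \sqrt{15}}{2}\right) + 707} = \frac{1}{692 + \frac{i \sqrt{15}}{2}}$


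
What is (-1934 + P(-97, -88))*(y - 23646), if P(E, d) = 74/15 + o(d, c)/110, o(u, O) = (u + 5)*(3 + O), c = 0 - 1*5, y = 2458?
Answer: 6738779836/165 ≈ 4.0841e+7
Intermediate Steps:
c = -5 (c = 0 - 5 = -5)
o(u, O) = (3 + O)*(5 + u) (o(u, O) = (5 + u)*(3 + O) = (3 + O)*(5 + u))
P(E, d) = 799/165 - d/55 (P(E, d) = 74/15 + (15 + 3*d + 5*(-5) - 5*d)/110 = 74*(1/15) + (15 + 3*d - 25 - 5*d)*(1/110) = 74/15 + (-10 - 2*d)*(1/110) = 74/15 + (-1/11 - d/55) = 799/165 - d/55)
(-1934 + P(-97, -88))*(y - 23646) = (-1934 + (799/165 - 1/55*(-88)))*(2458 - 23646) = (-1934 + (799/165 + 8/5))*(-21188) = (-1934 + 1063/165)*(-21188) = -318047/165*(-21188) = 6738779836/165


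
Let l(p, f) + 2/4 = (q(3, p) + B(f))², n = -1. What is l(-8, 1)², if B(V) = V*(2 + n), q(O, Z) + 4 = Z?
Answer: 58081/4 ≈ 14520.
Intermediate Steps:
q(O, Z) = -4 + Z
B(V) = V (B(V) = V*(2 - 1) = V*1 = V)
l(p, f) = -½ + (-4 + f + p)² (l(p, f) = -½ + ((-4 + p) + f)² = -½ + (-4 + f + p)²)
l(-8, 1)² = (-½ + (-4 + 1 - 8)²)² = (-½ + (-11)²)² = (-½ + 121)² = (241/2)² = 58081/4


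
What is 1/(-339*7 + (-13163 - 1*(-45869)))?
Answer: 1/30333 ≈ 3.2967e-5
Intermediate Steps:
1/(-339*7 + (-13163 - 1*(-45869))) = 1/(-2373 + (-13163 + 45869)) = 1/(-2373 + 32706) = 1/30333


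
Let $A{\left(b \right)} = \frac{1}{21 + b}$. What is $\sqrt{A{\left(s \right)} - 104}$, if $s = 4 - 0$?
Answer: $\frac{i \sqrt{2599}}{5} \approx 10.196 i$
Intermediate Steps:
$s = 4$ ($s = 4 + 0 = 4$)
$\sqrt{A{\left(s \right)} - 104} = \sqrt{\frac{1}{21 + 4} - 104} = \sqrt{\frac{1}{25} - 104} = \sqrt{- \frac{2599}{25}} = \frac{i \sqrt{2599}}{5}$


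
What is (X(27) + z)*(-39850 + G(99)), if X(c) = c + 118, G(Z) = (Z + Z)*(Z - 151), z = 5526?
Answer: -284377966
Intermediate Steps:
G(Z) = 2*Z*(-151 + Z) (G(Z) = (2*Z)*(-151 + Z) = 2*Z*(-151 + Z))
X(c) = 118 + c
(X(27) + z)*(-39850 + G(99)) = ((118 + 27) + 5526)*(-39850 + 2*99*(-151 + 99)) = (145 + 5526)*(-39850 + 2*99*(-52)) = 5671*(-39850 - 10296) = 5671*(-50146) = -284377966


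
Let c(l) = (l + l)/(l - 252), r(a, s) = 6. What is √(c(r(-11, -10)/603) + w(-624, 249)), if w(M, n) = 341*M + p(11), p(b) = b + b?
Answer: 6*I*√151617895041/5065 ≈ 461.26*I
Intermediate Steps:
p(b) = 2*b
c(l) = 2*l/(-252 + l) (c(l) = (2*l)/(-252 + l) = 2*l/(-252 + l))
w(M, n) = 22 + 341*M (w(M, n) = 341*M + 2*11 = 341*M + 22 = 22 + 341*M)
√(c(r(-11, -10)/603) + w(-624, 249)) = √(2*(6/603)/(-252 + 6/603) + (22 + 341*(-624))) = √(2*(6*(1/603))/(-252 + 6*(1/603)) + (22 - 212784)) = √(2*(2/201)/(-252 + 2/201) - 212762) = √(2*(2/201)/(-50650/201) - 212762) = √(2*(2/201)*(-201/50650) - 212762) = √(-2/25325 - 212762) = √(-5388197652/25325) = 6*I*√151617895041/5065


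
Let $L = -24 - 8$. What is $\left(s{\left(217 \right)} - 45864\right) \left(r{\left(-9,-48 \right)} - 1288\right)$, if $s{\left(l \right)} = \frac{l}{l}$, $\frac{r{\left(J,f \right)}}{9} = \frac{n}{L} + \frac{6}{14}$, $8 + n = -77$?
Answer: $\frac{12946803859}{224} \approx 5.7798 \cdot 10^{7}$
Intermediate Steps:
$n = -85$ ($n = -8 - 77 = -85$)
$L = -32$
$r{\left(J,f \right)} = \frac{6219}{224}$ ($r{\left(J,f \right)} = 9 \left(- \frac{85}{-32} + \frac{6}{14}\right) = 9 \left(\left(-85\right) \left(- \frac{1}{32}\right) + 6 \cdot \frac{1}{14}\right) = 9 \left(\frac{85}{32} + \frac{3}{7}\right) = 9 \cdot \frac{691}{224} = \frac{6219}{224}$)
$s{\left(l \right)} = 1$
$\left(s{\left(217 \right)} - 45864\right) \left(r{\left(-9,-48 \right)} - 1288\right) = \left(1 - 45864\right) \left(\frac{6219}{224} - 1288\right) = \left(-45863\right) \left(- \frac{282293}{224}\right) = \frac{12946803859}{224}$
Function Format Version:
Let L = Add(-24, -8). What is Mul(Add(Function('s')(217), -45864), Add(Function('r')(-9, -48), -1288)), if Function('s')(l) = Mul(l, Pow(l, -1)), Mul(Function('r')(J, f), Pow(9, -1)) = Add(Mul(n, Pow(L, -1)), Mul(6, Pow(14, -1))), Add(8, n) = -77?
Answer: Rational(12946803859, 224) ≈ 5.7798e+7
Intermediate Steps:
n = -85 (n = Add(-8, -77) = -85)
L = -32
Function('r')(J, f) = Rational(6219, 224) (Function('r')(J, f) = Mul(9, Add(Mul(-85, Pow(-32, -1)), Mul(6, Pow(14, -1)))) = Mul(9, Add(Mul(-85, Rational(-1, 32)), Mul(6, Rational(1, 14)))) = Mul(9, Add(Rational(85, 32), Rational(3, 7))) = Mul(9, Rational(691, 224)) = Rational(6219, 224))
Function('s')(l) = 1
Mul(Add(Function('s')(217), -45864), Add(Function('r')(-9, -48), -1288)) = Mul(Add(1, -45864), Add(Rational(6219, 224), -1288)) = Mul(-45863, Rational(-282293, 224)) = Rational(12946803859, 224)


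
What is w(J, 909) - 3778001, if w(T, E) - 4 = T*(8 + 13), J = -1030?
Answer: -3799627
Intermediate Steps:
w(T, E) = 4 + 21*T (w(T, E) = 4 + T*(8 + 13) = 4 + T*21 = 4 + 21*T)
w(J, 909) - 3778001 = (4 + 21*(-1030)) - 3778001 = (4 - 21630) - 3778001 = -21626 - 3778001 = -3799627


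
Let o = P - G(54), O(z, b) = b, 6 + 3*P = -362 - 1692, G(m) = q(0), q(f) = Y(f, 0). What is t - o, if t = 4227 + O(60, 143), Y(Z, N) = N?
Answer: 15170/3 ≈ 5056.7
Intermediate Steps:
q(f) = 0
G(m) = 0
P = -2060/3 (P = -2 + (-362 - 1692)/3 = -2 + (⅓)*(-2054) = -2 - 2054/3 = -2060/3 ≈ -686.67)
o = -2060/3 (o = -2060/3 - 1*0 = -2060/3 + 0 = -2060/3 ≈ -686.67)
t = 4370 (t = 4227 + 143 = 4370)
t - o = 4370 - 1*(-2060/3) = 4370 + 2060/3 = 15170/3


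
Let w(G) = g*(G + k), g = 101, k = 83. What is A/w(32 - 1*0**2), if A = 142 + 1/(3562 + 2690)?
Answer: 177557/14523396 ≈ 0.012226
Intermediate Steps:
A = 887785/6252 (A = 142 + 1/6252 = 887785/6252 ≈ 142.00)
w(G) = 8383 + 101*G (w(G) = 101*(G + 83) = 101*(83 + G) = 8383 + 101*G)
A/w(32 - 1*0**2) = 887785/(6252*(8383 + 101*(32 - 1*0**2))) = 887785/(6252*(8383 + 101*(32 - 1*0))) = 887785/(6252*(8383 + 101*(32 + 0))) = 887785/(6252*(8383 + 101*32)) = 887785/(6252*(8383 + 3232)) = (887785/6252)/11615 = (887785/6252)*(1/11615) = 177557/14523396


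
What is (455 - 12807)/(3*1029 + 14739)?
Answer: -6176/8913 ≈ -0.69292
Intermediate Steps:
(455 - 12807)/(3*1029 + 14739) = -12352/(3087 + 14739) = -12352/17826 = -12352*1/17826 = -6176/8913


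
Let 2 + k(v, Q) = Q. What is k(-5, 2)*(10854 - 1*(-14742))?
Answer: 0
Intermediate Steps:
k(v, Q) = -2 + Q
k(-5, 2)*(10854 - 1*(-14742)) = (-2 + 2)*(10854 - 1*(-14742)) = 0*(10854 + 14742) = 0*25596 = 0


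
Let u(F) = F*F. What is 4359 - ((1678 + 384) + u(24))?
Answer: 1721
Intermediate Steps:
u(F) = F²
4359 - ((1678 + 384) + u(24)) = 4359 - ((1678 + 384) + 24²) = 4359 - (2062 + 576) = 4359 - 1*2638 = 4359 - 2638 = 1721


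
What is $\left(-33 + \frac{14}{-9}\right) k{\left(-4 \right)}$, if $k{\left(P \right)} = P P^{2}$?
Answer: $\frac{19904}{9} \approx 2211.6$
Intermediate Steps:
$k{\left(P \right)} = P^{3}$
$\left(-33 + \frac{14}{-9}\right) k{\left(-4 \right)} = \left(-33 + \frac{14}{-9}\right) \left(-4\right)^{3} = \left(-33 + 14 \left(- \frac{1}{9}\right)\right) \left(-64\right) = \left(-33 - \frac{14}{9}\right) \left(-64\right) = \left(- \frac{311}{9}\right) \left(-64\right) = \frac{19904}{9}$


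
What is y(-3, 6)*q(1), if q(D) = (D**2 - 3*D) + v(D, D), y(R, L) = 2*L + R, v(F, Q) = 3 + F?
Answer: 18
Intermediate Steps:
y(R, L) = R + 2*L
q(D) = 3 + D**2 - 2*D (q(D) = (D**2 - 3*D) + (3 + D) = 3 + D**2 - 2*D)
y(-3, 6)*q(1) = (-3 + 2*6)*(3 + 1**2 - 2*1) = (-3 + 12)*(3 + 1 - 2) = 9*2 = 18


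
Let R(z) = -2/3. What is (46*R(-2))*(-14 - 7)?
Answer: 644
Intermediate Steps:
R(z) = -⅔ (R(z) = -2*⅓ = -⅔)
(46*R(-2))*(-14 - 7) = (46*(-⅔))*(-14 - 7) = -92/3*(-21) = 644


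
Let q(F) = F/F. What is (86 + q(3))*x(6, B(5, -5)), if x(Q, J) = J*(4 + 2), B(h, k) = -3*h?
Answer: -7830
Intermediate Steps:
x(Q, J) = 6*J (x(Q, J) = J*6 = 6*J)
q(F) = 1
(86 + q(3))*x(6, B(5, -5)) = (86 + 1)*(6*(-3*5)) = 87*(6*(-15)) = 87*(-90) = -7830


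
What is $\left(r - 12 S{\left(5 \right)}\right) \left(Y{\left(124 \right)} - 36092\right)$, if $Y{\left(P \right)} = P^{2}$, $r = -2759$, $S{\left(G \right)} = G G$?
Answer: $63370244$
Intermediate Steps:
$S{\left(G \right)} = G^{2}$
$\left(r - 12 S{\left(5 \right)}\right) \left(Y{\left(124 \right)} - 36092\right) = \left(-2759 - 12 \cdot 5^{2}\right) \left(124^{2} - 36092\right) = \left(-2759 - 300\right) \left(15376 - 36092\right) = \left(-2759 - 300\right) \left(-20716\right) = \left(-3059\right) \left(-20716\right) = 63370244$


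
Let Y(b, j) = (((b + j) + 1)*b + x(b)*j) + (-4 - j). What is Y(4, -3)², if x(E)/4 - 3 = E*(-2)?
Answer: 4489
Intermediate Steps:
x(E) = 12 - 8*E (x(E) = 12 + 4*(E*(-2)) = 12 + 4*(-2*E) = 12 - 8*E)
Y(b, j) = -4 - j + b*(1 + b + j) + j*(12 - 8*b) (Y(b, j) = (((b + j) + 1)*b + (12 - 8*b)*j) + (-4 - j) = ((1 + b + j)*b + j*(12 - 8*b)) + (-4 - j) = (b*(1 + b + j) + j*(12 - 8*b)) + (-4 - j) = -4 - j + b*(1 + b + j) + j*(12 - 8*b))
Y(4, -3)² = (-4 + 4 + 4² + 11*(-3) - 7*4*(-3))² = (-4 + 4 + 16 - 33 + 84)² = 67² = 4489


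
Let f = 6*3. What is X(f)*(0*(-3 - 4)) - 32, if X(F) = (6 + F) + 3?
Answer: -32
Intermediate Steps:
f = 18
X(F) = 9 + F
X(f)*(0*(-3 - 4)) - 32 = (9 + 18)*(0*(-3 - 4)) - 32 = 27*(0*(-7)) - 32 = 27*0 - 32 = 0 - 32 = -32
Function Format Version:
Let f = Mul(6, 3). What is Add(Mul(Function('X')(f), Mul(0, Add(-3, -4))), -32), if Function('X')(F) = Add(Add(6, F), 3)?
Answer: -32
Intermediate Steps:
f = 18
Function('X')(F) = Add(9, F)
Add(Mul(Function('X')(f), Mul(0, Add(-3, -4))), -32) = Add(Mul(Add(9, 18), Mul(0, Add(-3, -4))), -32) = Add(Mul(27, Mul(0, -7)), -32) = Add(Mul(27, 0), -32) = Add(0, -32) = -32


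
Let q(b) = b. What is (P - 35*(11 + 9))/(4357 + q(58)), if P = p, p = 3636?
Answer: 2936/4415 ≈ 0.66501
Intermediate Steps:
P = 3636
(P - 35*(11 + 9))/(4357 + q(58)) = (3636 - 35*(11 + 9))/(4357 + 58) = (3636 - 35*20)/4415 = (3636 - 700)*(1/4415) = 2936*(1/4415) = 2936/4415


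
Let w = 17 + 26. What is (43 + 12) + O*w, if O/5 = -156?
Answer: -33485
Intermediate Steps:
O = -780 (O = 5*(-156) = -780)
w = 43
(43 + 12) + O*w = (43 + 12) - 780*43 = 55 - 33540 = -33485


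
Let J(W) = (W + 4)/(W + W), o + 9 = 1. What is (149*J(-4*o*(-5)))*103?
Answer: 598533/80 ≈ 7481.7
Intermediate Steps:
o = -8 (o = -9 + 1 = -8)
J(W) = (4 + W)/(2*W) (J(W) = (4 + W)/((2*W)) = (4 + W)*(1/(2*W)) = (4 + W)/(2*W))
(149*J(-4*o*(-5)))*103 = (149*((4 - 4*(-8)*(-5))/(2*((-4*(-8)*(-5))))))*103 = (149*((4 + 32*(-5))/(2*((32*(-5))))))*103 = (149*((½)*(4 - 160)/(-160)))*103 = (149*((½)*(-1/160)*(-156)))*103 = (149*(39/80))*103 = (5811/80)*103 = 598533/80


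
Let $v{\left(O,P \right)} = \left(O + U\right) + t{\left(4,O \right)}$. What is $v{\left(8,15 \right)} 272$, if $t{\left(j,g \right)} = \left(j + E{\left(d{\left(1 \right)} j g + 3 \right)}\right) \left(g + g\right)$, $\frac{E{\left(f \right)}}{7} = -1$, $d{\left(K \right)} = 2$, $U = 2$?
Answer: $-10336$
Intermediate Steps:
$E{\left(f \right)} = -7$ ($E{\left(f \right)} = 7 \left(-1\right) = -7$)
$t{\left(j,g \right)} = 2 g \left(-7 + j\right)$ ($t{\left(j,g \right)} = \left(j - 7\right) \left(g + g\right) = \left(-7 + j\right) 2 g = 2 g \left(-7 + j\right)$)
$v{\left(O,P \right)} = 2 - 5 O$ ($v{\left(O,P \right)} = \left(O + 2\right) + 2 O \left(-7 + 4\right) = \left(2 + O\right) + 2 O \left(-3\right) = \left(2 + O\right) - 6 O = 2 - 5 O$)
$v{\left(8,15 \right)} 272 = \left(2 - 40\right) 272 = \left(-38\right) 272 = -10336$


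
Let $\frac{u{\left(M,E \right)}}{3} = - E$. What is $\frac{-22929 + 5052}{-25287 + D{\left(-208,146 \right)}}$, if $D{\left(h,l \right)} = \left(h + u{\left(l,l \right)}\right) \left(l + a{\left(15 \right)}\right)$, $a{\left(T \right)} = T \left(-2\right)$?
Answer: $\frac{17877}{100223} \approx 0.17837$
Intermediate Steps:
$a{\left(T \right)} = - 2 T$
$u{\left(M,E \right)} = - 3 E$ ($u{\left(M,E \right)} = 3 \left(- E\right) = - 3 E$)
$D{\left(h,l \right)} = \left(-30 + l\right) \left(h - 3 l\right)$ ($D{\left(h,l \right)} = \left(h - 3 l\right) \left(l - 30\right) = \left(h - 3 l\right) \left(-30 + l\right) = \left(-30 + l\right) \left(h - 3 l\right)$)
$\frac{-22929 + 5052}{-25287 + D{\left(-208,146 \right)}} = \frac{-22929 + 5052}{-25287 - \left(10988 + 63948\right)} = - \frac{17877}{-25287 + \left(6240 - 63948 + 13140 - 30368\right)} = - \frac{17877}{-25287 - 74936} = - \frac{17877}{-100223} = \left(-17877\right) \left(- \frac{1}{100223}\right) = \frac{17877}{100223}$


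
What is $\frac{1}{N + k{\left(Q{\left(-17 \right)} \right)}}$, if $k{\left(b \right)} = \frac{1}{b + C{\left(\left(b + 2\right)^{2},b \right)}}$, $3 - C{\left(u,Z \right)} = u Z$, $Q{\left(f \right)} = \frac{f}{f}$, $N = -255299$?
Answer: $- \frac{5}{1276496} \approx -3.917 \cdot 10^{-6}$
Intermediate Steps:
$Q{\left(f \right)} = 1$
$C{\left(u,Z \right)} = 3 - Z u$ ($C{\left(u,Z \right)} = 3 - u Z = 3 - Z u$)
$k{\left(b \right)} = \frac{1}{3 + b - b \left(2 + b\right)^{2}}$ ($k{\left(b \right)} = \frac{1}{b - \left(-3 + b \left(b + 2\right)^{2}\right)} = \frac{1}{b - \left(-3 + b \left(2 + b\right)^{2}\right)} = \frac{1}{3 + b - b \left(2 + b\right)^{2}}$)
$\frac{1}{N + k{\left(Q{\left(-17 \right)} \right)}} = \frac{1}{-255299 + \frac{1}{3 + 1 - 1 \left(2 + 1\right)^{2}}} = \frac{1}{-255299 + \frac{1}{3 + 1 - 1 \cdot 3^{2}}} = \frac{1}{-255299 + \frac{1}{3 + 1 - 1 \cdot 9}} = \frac{1}{-255299 + \frac{1}{3 + 1 - 9}} = \frac{1}{-255299 + \frac{1}{-5}} = \frac{1}{-255299 - \frac{1}{5}} = \frac{1}{- \frac{1276496}{5}} = - \frac{5}{1276496}$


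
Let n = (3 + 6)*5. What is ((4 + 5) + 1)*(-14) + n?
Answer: -95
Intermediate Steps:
n = 45 (n = 9*5 = 45)
((4 + 5) + 1)*(-14) + n = ((4 + 5) + 1)*(-14) + 45 = (9 + 1)*(-14) + 45 = 10*(-14) + 45 = -140 + 45 = -95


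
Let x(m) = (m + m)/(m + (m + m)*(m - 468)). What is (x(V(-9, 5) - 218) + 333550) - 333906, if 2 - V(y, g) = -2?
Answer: -485230/1363 ≈ -356.00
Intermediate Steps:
V(y, g) = 4 (V(y, g) = 2 - 1*(-2) = 2 + 2 = 4)
x(m) = 2*m/(m + 2*m*(-468 + m)) (x(m) = (2*m)/(m + (2*m)*(-468 + m)) = (2*m)/(m + 2*m*(-468 + m)) = 2*m/(m + 2*m*(-468 + m)))
(x(V(-9, 5) - 218) + 333550) - 333906 = (2/(-935 + 2*(4 - 218)) + 333550) - 333906 = (2/(-935 + 2*(-214)) + 333550) - 333906 = (2/(-935 - 428) + 333550) - 333906 = (2/(-1363) + 333550) - 333906 = (2*(-1/1363) + 333550) - 333906 = (-2/1363 + 333550) - 333906 = 454628648/1363 - 333906 = -485230/1363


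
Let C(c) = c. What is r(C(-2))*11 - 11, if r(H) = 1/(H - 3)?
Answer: -66/5 ≈ -13.200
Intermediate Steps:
r(H) = 1/(-3 + H)
r(C(-2))*11 - 11 = 11/(-3 - 2) - 11 = 11/(-5) - 11 = -1/5*11 - 11 = -11/5 - 11 = -66/5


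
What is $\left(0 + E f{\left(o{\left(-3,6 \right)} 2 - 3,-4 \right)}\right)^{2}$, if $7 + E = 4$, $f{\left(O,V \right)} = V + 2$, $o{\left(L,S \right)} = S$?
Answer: $36$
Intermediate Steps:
$f{\left(O,V \right)} = 2 + V$
$E = -3$ ($E = -7 + 4 = -3$)
$\left(0 + E f{\left(o{\left(-3,6 \right)} 2 - 3,-4 \right)}\right)^{2} = \left(0 - 3 \left(2 - 4\right)\right)^{2} = \left(0 - -6\right)^{2} = \left(0 + 6\right)^{2} = 6^{2} = 36$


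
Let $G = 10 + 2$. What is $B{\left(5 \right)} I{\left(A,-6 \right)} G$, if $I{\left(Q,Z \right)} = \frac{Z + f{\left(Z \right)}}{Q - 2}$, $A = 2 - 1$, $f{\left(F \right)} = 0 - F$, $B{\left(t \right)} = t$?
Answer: $0$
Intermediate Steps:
$f{\left(F \right)} = - F$
$G = 12$
$A = 1$ ($A = 2 - 1 = 1$)
$I{\left(Q,Z \right)} = 0$ ($I{\left(Q,Z \right)} = \frac{Z - Z}{Q - 2} = \frac{0}{-2 + Q} = 0$)
$B{\left(5 \right)} I{\left(A,-6 \right)} G = 5 \cdot 0 \cdot 12 = 0 \cdot 12 = 0$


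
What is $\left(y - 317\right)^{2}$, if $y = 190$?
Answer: $16129$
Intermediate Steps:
$\left(y - 317\right)^{2} = \left(190 - 317\right)^{2} = \left(-127\right)^{2} = 16129$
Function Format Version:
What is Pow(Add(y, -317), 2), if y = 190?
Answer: 16129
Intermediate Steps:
Pow(Add(y, -317), 2) = Pow(Add(190, -317), 2) = Pow(-127, 2) = 16129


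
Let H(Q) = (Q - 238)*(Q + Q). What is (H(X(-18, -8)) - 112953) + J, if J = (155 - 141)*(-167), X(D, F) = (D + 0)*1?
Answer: -106075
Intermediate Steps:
X(D, F) = D (X(D, F) = D*1 = D)
J = -2338 (J = 14*(-167) = -2338)
H(Q) = 2*Q*(-238 + Q) (H(Q) = (-238 + Q)*(2*Q) = 2*Q*(-238 + Q))
(H(X(-18, -8)) - 112953) + J = (2*(-18)*(-238 - 18) - 112953) - 2338 = (2*(-18)*(-256) - 112953) - 2338 = (9216 - 112953) - 2338 = -103737 - 2338 = -106075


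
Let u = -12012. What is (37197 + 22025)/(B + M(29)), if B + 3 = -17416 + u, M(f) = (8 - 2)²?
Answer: -59222/29395 ≈ -2.0147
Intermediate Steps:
M(f) = 36 (M(f) = 6² = 36)
B = -29431 (B = -3 + (-17416 - 12012) = -3 - 29428 = -29431)
(37197 + 22025)/(B + M(29)) = (37197 + 22025)/(-29431 + 36) = 59222/(-29395) = 59222*(-1/29395) = -59222/29395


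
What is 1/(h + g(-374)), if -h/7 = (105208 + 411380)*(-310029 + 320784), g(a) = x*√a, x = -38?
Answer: I/(2*(-19445663790*I + 19*√374)) ≈ -2.5713e-11 + 4.8586e-19*I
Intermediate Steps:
g(a) = -38*√a
h = -38891327580 (h = -7*(105208 + 411380)*(-310029 + 320784) = -3616116*10755 = -7*5555903940 = -38891327580)
1/(h + g(-374)) = 1/(-38891327580 - 38*I*√374)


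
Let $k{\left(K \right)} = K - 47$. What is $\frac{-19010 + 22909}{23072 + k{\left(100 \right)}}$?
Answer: $\frac{3899}{23125} \approx 0.16861$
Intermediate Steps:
$k{\left(K \right)} = -47 + K$ ($k{\left(K \right)} = K - 47 = -47 + K$)
$\frac{-19010 + 22909}{23072 + k{\left(100 \right)}} = \frac{-19010 + 22909}{23072 + \left(-47 + 100\right)} = \frac{3899}{23072 + 53} = \frac{3899}{23125}$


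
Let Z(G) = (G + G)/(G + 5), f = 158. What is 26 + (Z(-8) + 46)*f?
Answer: 24410/3 ≈ 8136.7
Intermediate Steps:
Z(G) = 2*G/(5 + G) (Z(G) = (2*G)/(5 + G) = 2*G/(5 + G))
26 + (Z(-8) + 46)*f = 26 + (2*(-8)/(5 - 8) + 46)*158 = 26 + (2*(-8)/(-3) + 46)*158 = 26 + (2*(-8)*(-⅓) + 46)*158 = 26 + (16/3 + 46)*158 = 26 + (154/3)*158 = 26 + 24332/3 = 24410/3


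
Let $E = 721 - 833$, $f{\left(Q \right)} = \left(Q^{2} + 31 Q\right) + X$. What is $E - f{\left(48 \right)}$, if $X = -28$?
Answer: $-3876$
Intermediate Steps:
$f{\left(Q \right)} = -28 + Q^{2} + 31 Q$ ($f{\left(Q \right)} = \left(Q^{2} + 31 Q\right) - 28 = -28 + Q^{2} + 31 Q$)
$E = -112$
$E - f{\left(48 \right)} = -112 - \left(-28 + 48^{2} + 31 \cdot 48\right) = -112 - \left(-28 + 2304 + 1488\right) = -112 - 3764 = -3876$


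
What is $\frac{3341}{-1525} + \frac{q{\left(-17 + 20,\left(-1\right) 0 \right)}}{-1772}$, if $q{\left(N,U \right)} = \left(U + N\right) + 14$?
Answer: $- \frac{5946177}{2702300} \approx -2.2004$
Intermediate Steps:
$q{\left(N,U \right)} = 14 + N + U$ ($q{\left(N,U \right)} = \left(N + U\right) + 14 = 14 + N + U$)
$\frac{3341}{-1525} + \frac{q{\left(-17 + 20,\left(-1\right) 0 \right)}}{-1772} = \frac{3341}{-1525} + \frac{14 + \left(-17 + 20\right) - 0}{-1772} = 3341 \left(- \frac{1}{1525}\right) + \left(14 + 3 + 0\right) \left(- \frac{1}{1772}\right) = - \frac{3341}{1525} + 17 \left(- \frac{1}{1772}\right) = - \frac{3341}{1525} - \frac{17}{1772} = - \frac{5946177}{2702300}$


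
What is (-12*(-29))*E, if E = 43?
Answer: 14964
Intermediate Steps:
(-12*(-29))*E = -12*(-29)*43 = 348*43 = 14964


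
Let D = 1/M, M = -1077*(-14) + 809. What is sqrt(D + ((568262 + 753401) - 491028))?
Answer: sqrt(209649590234202)/15887 ≈ 911.39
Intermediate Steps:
M = 15887 (M = 15078 + 809 = 15887)
D = 1/15887 ≈ 6.2945e-5
sqrt(D + ((568262 + 753401) - 491028)) = sqrt(1/15887 + ((568262 + 753401) - 491028)) = sqrt(1/15887 + (1321663 - 491028)) = sqrt(1/15887 + 830635) = sqrt(13196298246/15887) = sqrt(209649590234202)/15887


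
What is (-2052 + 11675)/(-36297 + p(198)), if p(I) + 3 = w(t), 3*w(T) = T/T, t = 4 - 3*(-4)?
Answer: -28869/108899 ≈ -0.26510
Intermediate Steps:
t = 16 (t = 4 + 12 = 16)
w(T) = ⅓ (w(T) = (T/T)/3 = (⅓)*1 = ⅓)
p(I) = -8/3 (p(I) = -3 + ⅓ = -8/3)
(-2052 + 11675)/(-36297 + p(198)) = (-2052 + 11675)/(-36297 - 8/3) = 9623/(-108899/3) = 9623*(-3/108899) = -28869/108899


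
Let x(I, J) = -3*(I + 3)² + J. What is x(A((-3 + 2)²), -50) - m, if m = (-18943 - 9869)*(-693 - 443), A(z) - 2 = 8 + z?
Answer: -32731070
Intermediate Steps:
A(z) = 10 + z (A(z) = 2 + (8 + z) = 10 + z)
x(I, J) = J - 3*(3 + I)² (x(I, J) = -3*(3 + I)² + J = J - 3*(3 + I)²)
m = 32730432 (m = -28812*(-1136) = 32730432)
x(A((-3 + 2)²), -50) - m = (-50 - 3*(3 + (10 + (-3 + 2)²))²) - 1*32730432 = (-50 - 3*(3 + (10 + (-1)²))²) - 32730432 = (-50 - 3*(3 + (10 + 1))²) - 32730432 = (-50 - 3*(3 + 11)²) - 32730432 = (-50 - 3*14²) - 32730432 = (-50 - 3*196) - 32730432 = (-50 - 588) - 32730432 = -638 - 32730432 = -32731070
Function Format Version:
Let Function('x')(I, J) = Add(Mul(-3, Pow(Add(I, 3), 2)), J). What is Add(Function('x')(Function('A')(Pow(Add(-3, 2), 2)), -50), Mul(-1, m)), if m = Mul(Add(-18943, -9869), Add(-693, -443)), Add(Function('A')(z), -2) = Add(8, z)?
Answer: -32731070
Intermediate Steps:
Function('A')(z) = Add(10, z) (Function('A')(z) = Add(2, Add(8, z)) = Add(10, z))
Function('x')(I, J) = Add(J, Mul(-3, Pow(Add(3, I), 2))) (Function('x')(I, J) = Add(Mul(-3, Pow(Add(3, I), 2)), J) = Add(J, Mul(-3, Pow(Add(3, I), 2))))
m = 32730432 (m = Mul(-28812, -1136) = 32730432)
Add(Function('x')(Function('A')(Pow(Add(-3, 2), 2)), -50), Mul(-1, m)) = Add(Add(-50, Mul(-3, Pow(Add(3, Add(10, Pow(Add(-3, 2), 2))), 2))), Mul(-1, 32730432)) = Add(Add(-50, Mul(-3, Pow(Add(3, Add(10, Pow(-1, 2))), 2))), -32730432) = Add(Add(-50, Mul(-3, Pow(Add(3, Add(10, 1)), 2))), -32730432) = Add(Add(-50, Mul(-3, Pow(Add(3, 11), 2))), -32730432) = Add(Add(-50, Mul(-3, Pow(14, 2))), -32730432) = Add(Add(-50, Mul(-3, 196)), -32730432) = Add(Add(-50, -588), -32730432) = Add(-638, -32730432) = -32731070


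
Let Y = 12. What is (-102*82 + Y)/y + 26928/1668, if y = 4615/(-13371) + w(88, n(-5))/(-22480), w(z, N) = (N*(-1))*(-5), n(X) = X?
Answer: 69836777045988/2874823715 ≈ 24293.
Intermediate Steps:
w(z, N) = 5*N (w(z, N) = -N*(-5) = 5*N)
y = -20682185/60116016 (y = 4615/(-13371) + (5*(-5))/(-22480) = 4615*(-1/13371) - 25*(-1/22480) = -4615/13371 + 5/4496 = -20682185/60116016 ≈ -0.34404)
(-102*82 + Y)/y + 26928/1668 = (-102*82 + 12)/(-20682185/60116016) + 26928/1668 = (-8364 + 12)*(-60116016/20682185) + 26928*(1/1668) = -8352*(-60116016/20682185) + 2244/139 = 502088965632/20682185 + 2244/139 = 69836777045988/2874823715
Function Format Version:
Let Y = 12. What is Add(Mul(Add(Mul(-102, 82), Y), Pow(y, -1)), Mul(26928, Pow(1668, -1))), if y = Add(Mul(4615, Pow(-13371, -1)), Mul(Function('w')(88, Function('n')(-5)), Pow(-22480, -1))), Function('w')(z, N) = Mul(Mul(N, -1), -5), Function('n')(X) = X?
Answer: Rational(69836777045988, 2874823715) ≈ 24293.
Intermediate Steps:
Function('w')(z, N) = Mul(5, N) (Function('w')(z, N) = Mul(Mul(-1, N), -5) = Mul(5, N))
y = Rational(-20682185, 60116016) (y = Add(Mul(4615, Pow(-13371, -1)), Mul(Mul(5, -5), Pow(-22480, -1))) = Add(Mul(4615, Rational(-1, 13371)), Mul(-25, Rational(-1, 22480))) = Add(Rational(-4615, 13371), Rational(5, 4496)) = Rational(-20682185, 60116016) ≈ -0.34404)
Add(Mul(Add(Mul(-102, 82), Y), Pow(y, -1)), Mul(26928, Pow(1668, -1))) = Add(Mul(Add(Mul(-102, 82), 12), Pow(Rational(-20682185, 60116016), -1)), Mul(26928, Pow(1668, -1))) = Add(Mul(Add(-8364, 12), Rational(-60116016, 20682185)), Mul(26928, Rational(1, 1668))) = Add(Mul(-8352, Rational(-60116016, 20682185)), Rational(2244, 139)) = Add(Rational(502088965632, 20682185), Rational(2244, 139)) = Rational(69836777045988, 2874823715)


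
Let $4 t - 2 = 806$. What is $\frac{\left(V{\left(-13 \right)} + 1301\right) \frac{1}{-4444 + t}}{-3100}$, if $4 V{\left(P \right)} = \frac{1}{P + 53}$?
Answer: $\frac{687}{6944000} \approx 9.8934 \cdot 10^{-5}$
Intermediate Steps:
$t = 202$ ($t = \frac{1}{2} + \frac{1}{4} \cdot 806 = \frac{1}{2} + \frac{403}{2} = 202$)
$V{\left(P \right)} = \frac{1}{4 \left(53 + P\right)}$ ($V{\left(P \right)} = \frac{1}{4 \left(P + 53\right)} = \frac{1}{4 \left(53 + P\right)}$)
$\frac{\left(V{\left(-13 \right)} + 1301\right) \frac{1}{-4444 + t}}{-3100} = \frac{\left(\frac{1}{4 \left(53 - 13\right)} + 1301\right) \frac{1}{-4444 + 202}}{-3100} = \frac{\frac{1}{4 \cdot 40} + 1301}{-4242} \left(- \frac{1}{3100}\right) = \left(\frac{1}{4} \cdot \frac{1}{40} + 1301\right) \left(- \frac{1}{4242}\right) \left(- \frac{1}{3100}\right) = \left(\frac{1}{160} + 1301\right) \left(- \frac{1}{4242}\right) \left(- \frac{1}{3100}\right) = \frac{208161}{160} \left(- \frac{1}{4242}\right) \left(- \frac{1}{3100}\right) = \left(- \frac{687}{2240}\right) \left(- \frac{1}{3100}\right) = \frac{687}{6944000}$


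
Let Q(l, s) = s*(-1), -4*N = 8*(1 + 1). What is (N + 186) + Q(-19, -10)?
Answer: 192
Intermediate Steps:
N = -4 (N = -2*(1 + 1) = -2*2 = -1/4*16 = -4)
Q(l, s) = -s
(N + 186) + Q(-19, -10) = (-4 + 186) - 1*(-10) = 182 + 10 = 192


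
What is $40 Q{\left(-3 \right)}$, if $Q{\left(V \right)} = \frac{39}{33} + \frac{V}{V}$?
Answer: $\frac{960}{11} \approx 87.273$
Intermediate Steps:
$Q{\left(V \right)} = \frac{24}{11}$ ($Q{\left(V \right)} = 39 \cdot \frac{1}{33} + 1 = \frac{13}{11} + 1 = \frac{24}{11}$)
$40 Q{\left(-3 \right)} = 40 \cdot \frac{24}{11} = \frac{960}{11}$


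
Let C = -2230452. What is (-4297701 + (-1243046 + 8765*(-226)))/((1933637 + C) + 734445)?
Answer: -7521637/437630 ≈ -17.187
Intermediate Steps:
(-4297701 + (-1243046 + 8765*(-226)))/((1933637 + C) + 734445) = (-4297701 + (-1243046 + 8765*(-226)))/((1933637 - 2230452) + 734445) = (-4297701 + (-1243046 - 1980890))/(-296815 + 734445) = (-4297701 - 3223936)/437630 = -7521637*1/437630 = -7521637/437630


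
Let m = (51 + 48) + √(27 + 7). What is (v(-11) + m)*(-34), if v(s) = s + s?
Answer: -2618 - 34*√34 ≈ -2816.3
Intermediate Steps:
v(s) = 2*s
m = 99 + √34 ≈ 104.83
(v(-11) + m)*(-34) = (2*(-11) + (99 + √34))*(-34) = (-22 + (99 + √34))*(-34) = (77 + √34)*(-34) = -2618 - 34*√34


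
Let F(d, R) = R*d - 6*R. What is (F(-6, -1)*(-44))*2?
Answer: -1056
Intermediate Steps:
F(d, R) = -6*R + R*d
(F(-6, -1)*(-44))*2 = (-(-6 - 6)*(-44))*2 = (-1*(-12)*(-44))*2 = (12*(-44))*2 = -528*2 = -1056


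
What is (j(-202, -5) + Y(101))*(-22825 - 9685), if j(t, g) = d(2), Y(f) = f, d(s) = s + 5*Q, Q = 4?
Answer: -3998730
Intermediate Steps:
d(s) = 20 + s (d(s) = s + 5*4 = s + 20 = 20 + s)
j(t, g) = 22 (j(t, g) = 20 + 2 = 22)
(j(-202, -5) + Y(101))*(-22825 - 9685) = (22 + 101)*(-22825 - 9685) = 123*(-32510) = -3998730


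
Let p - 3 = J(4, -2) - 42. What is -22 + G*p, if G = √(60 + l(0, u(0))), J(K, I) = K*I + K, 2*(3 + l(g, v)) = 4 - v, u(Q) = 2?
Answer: -22 - 43*√58 ≈ -349.48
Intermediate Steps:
l(g, v) = -1 - v/2 (l(g, v) = -3 + (4 - v)/2 = -3 + (2 - v/2) = -1 - v/2)
J(K, I) = K + I*K (J(K, I) = I*K + K = K + I*K)
G = √58 (G = √(60 + (-1 - ½*2)) = √(60 + (-1 - 1)) = √(60 - 2) = √58 ≈ 7.6158)
p = -43 (p = 3 + (4*(1 - 2) - 42) = 3 + (4*(-1) - 42) = 3 + (-4 - 42) = 3 - 46 = -43)
-22 + G*p = -22 + √58*(-43) = -22 - 43*√58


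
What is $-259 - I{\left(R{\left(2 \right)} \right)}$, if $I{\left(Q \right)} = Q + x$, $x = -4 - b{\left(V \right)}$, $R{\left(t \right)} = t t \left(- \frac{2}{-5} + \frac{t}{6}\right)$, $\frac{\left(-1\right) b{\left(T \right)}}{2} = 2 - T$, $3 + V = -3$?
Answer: $- \frac{4109}{15} \approx -273.93$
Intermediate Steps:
$V = -6$ ($V = -3 - 3 = -6$)
$b{\left(T \right)} = -4 + 2 T$ ($b{\left(T \right)} = - 2 \left(2 - T\right) = -4 + 2 T$)
$R{\left(t \right)} = t^{2} \left(\frac{2}{5} + \frac{t}{6}\right)$ ($R{\left(t \right)} = t^{2} \left(\left(-2\right) \left(- \frac{1}{5}\right) + t \frac{1}{6}\right) = t^{2} \left(\frac{2}{5} + \frac{t}{6}\right)$)
$x = 12$ ($x = -4 - \left(-4 + 2 \left(-6\right)\right) = -4 - \left(-4 - 12\right) = -4 - -16 = -4 + 16 = 12$)
$I{\left(Q \right)} = 12 + Q$ ($I{\left(Q \right)} = Q + 12 = 12 + Q$)
$-259 - I{\left(R{\left(2 \right)} \right)} = -259 - \left(12 + \frac{2^{2} \left(12 + 5 \cdot 2\right)}{30}\right) = -259 - \left(12 + \frac{1}{30} \cdot 4 \left(12 + 10\right)\right) = -259 - \left(12 + \frac{1}{30} \cdot 4 \cdot 22\right) = -259 - \left(12 + \frac{44}{15}\right) = -259 - \frac{224}{15} = - \frac{4109}{15}$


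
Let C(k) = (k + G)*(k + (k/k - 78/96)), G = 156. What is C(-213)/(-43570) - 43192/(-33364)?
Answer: 1181727755/1162935584 ≈ 1.0162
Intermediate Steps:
C(k) = (156 + k)*(3/16 + k) (C(k) = (k + 156)*(k + (k/k - 78/96)) = (156 + k)*(k + (1 - 78*1/96)) = (156 + k)*(k + (1 - 13/16)) = (156 + k)*(k + 3/16) = (156 + k)*(3/16 + k))
C(-213)/(-43570) - 43192/(-33364) = (117/4 + (-213)² + (2499/16)*(-213))/(-43570) - 43192/(-33364) = (117/4 + 45369 - 532287/16)*(-1/43570) - 43192*(-1/33364) = (194085/16)*(-1/43570) + 10798/8341 = -38817/139424 + 10798/8341 = 1181727755/1162935584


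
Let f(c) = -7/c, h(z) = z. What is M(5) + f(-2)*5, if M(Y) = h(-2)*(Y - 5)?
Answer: 35/2 ≈ 17.500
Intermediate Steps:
M(Y) = 10 - 2*Y (M(Y) = -2*(Y - 5) = -2*(-5 + Y) = 10 - 2*Y)
M(5) + f(-2)*5 = (10 - 2*5) - 7/(-2)*5 = (10 - 10) - 7*(-½)*5 = 0 + (7/2)*5 = 0 + 35/2 = 35/2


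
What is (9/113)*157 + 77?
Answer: 10114/113 ≈ 89.504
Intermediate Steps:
(9/113)*157 + 77 = 1413/113 + 77 = 10114/113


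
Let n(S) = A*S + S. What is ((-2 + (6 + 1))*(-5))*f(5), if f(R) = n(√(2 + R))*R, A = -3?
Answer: 250*√7 ≈ 661.44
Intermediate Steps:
n(S) = -2*S (n(S) = -3*S + S = -2*S)
f(R) = -2*R*√(2 + R) (f(R) = (-2*√(2 + R))*R = -2*R*√(2 + R))
((-2 + (6 + 1))*(-5))*f(5) = ((-2 + (6 + 1))*(-5))*(-2*5*√(2 + 5)) = ((-2 + 7)*(-5))*(-2*5*√7) = (5*(-5))*(-10*√7) = -(-250)*√7 = 250*√7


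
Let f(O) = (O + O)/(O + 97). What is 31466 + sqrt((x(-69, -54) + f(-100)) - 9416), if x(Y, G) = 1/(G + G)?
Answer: 31466 + I*sqrt(3029187)/18 ≈ 31466.0 + 96.692*I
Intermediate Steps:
x(Y, G) = 1/(2*G)
f(O) = 2*O/(97 + O) (f(O) = (2*O)/(97 + O) = 2*O/(97 + O))
31466 + sqrt((x(-69, -54) + f(-100)) - 9416) = 31466 + sqrt(((1/2)/(-54) + 2*(-100)/(97 - 100)) - 9416) = 31466 + sqrt(((1/2)*(-1/54) + 2*(-100)/(-3)) - 9416) = 31466 + sqrt((-1/108 + 2*(-100)*(-1/3)) - 9416) = 31466 + sqrt((-1/108 + 200/3) - 9416) = 31466 + sqrt(7199/108 - 9416) = 31466 + sqrt(-1009729/108) = 31466 + I*sqrt(3029187)/18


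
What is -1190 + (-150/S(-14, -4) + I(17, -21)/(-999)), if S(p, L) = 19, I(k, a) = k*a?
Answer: -7576819/6327 ≈ -1197.5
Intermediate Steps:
I(k, a) = a*k
-1190 + (-150/S(-14, -4) + I(17, -21)/(-999)) = -1190 + (-150/19 - 21*17/(-999)) = -1190 + (-150*1/19 - 357*(-1/999)) = -1190 + (-150/19 + 119/333) = -1190 - 47689/6327 = -7576819/6327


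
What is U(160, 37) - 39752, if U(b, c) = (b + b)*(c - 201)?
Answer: -92232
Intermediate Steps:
U(b, c) = 2*b*(-201 + c) (U(b, c) = (2*b)*(-201 + c) = 2*b*(-201 + c))
U(160, 37) - 39752 = 2*160*(-201 + 37) - 39752 = 2*160*(-164) - 39752 = -52480 - 39752 = -92232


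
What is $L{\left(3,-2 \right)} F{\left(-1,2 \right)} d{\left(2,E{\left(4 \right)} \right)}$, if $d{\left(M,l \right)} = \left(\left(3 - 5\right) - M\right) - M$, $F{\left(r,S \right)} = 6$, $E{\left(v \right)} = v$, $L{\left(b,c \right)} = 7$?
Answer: $-252$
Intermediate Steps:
$d{\left(M,l \right)} = -2 - 2 M$ ($d{\left(M,l \right)} = \left(-2 - M\right) - M = -2 - 2 M$)
$L{\left(3,-2 \right)} F{\left(-1,2 \right)} d{\left(2,E{\left(4 \right)} \right)} = 7 \cdot 6 \left(-2 - 4\right) = 42 \left(-2 - 4\right) = 42 \left(-6\right) = -252$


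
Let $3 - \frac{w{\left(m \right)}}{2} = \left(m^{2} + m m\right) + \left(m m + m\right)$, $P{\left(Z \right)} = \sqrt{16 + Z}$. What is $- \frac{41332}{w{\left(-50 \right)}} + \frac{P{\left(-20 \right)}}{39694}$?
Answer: $\frac{20666}{7447} + \frac{i}{19847} \approx 2.7751 + 5.0385 \cdot 10^{-5} i$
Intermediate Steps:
$w{\left(m \right)} = 6 - 6 m^{2} - 2 m$ ($w{\left(m \right)} = 6 - 2 \left(\left(m^{2} + m m\right) + \left(m m + m\right)\right) = 6 - 2 \left(\left(m^{2} + m^{2}\right) + \left(m^{2} + m\right)\right) = 6 - 2 \left(2 m^{2} + \left(m + m^{2}\right)\right) = 6 - 2 \left(m + 3 m^{2}\right) = 6 - \left(2 m + 6 m^{2}\right) = 6 - 6 m^{2} - 2 m$)
$- \frac{41332}{w{\left(-50 \right)}} + \frac{P{\left(-20 \right)}}{39694} = - \frac{41332}{6 - 6 \left(-50\right)^{2} - -100} + \frac{\sqrt{16 - 20}}{39694} = - \frac{41332}{6 - 15000 + 100} + \sqrt{-4} \cdot \frac{1}{39694} = - \frac{41332}{6 - 15000 + 100} + 2 i \frac{1}{39694} = - \frac{41332}{-14894} + \frac{i}{19847} = \left(-41332\right) \left(- \frac{1}{14894}\right) + \frac{i}{19847} = \frac{20666}{7447} + \frac{i}{19847}$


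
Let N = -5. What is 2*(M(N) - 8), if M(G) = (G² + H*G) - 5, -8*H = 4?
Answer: 29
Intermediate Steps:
H = -½ (H = -⅛*4 = -½ ≈ -0.50000)
M(G) = -5 + G² - G/2 (M(G) = (G² - G/2) - 5 = -5 + G² - G/2)
2*(M(N) - 8) = 2*((-5 + (-5)² - ½*(-5)) - 8) = 2*((-5 + 25 + 5/2) - 8) = 2*(45/2 - 8) = 2*(29/2) = 29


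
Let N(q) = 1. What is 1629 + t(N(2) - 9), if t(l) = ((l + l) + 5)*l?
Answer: 1717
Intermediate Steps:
t(l) = l*(5 + 2*l) (t(l) = (2*l + 5)*l = (5 + 2*l)*l = l*(5 + 2*l))
1629 + t(N(2) - 9) = 1629 + (1 - 9)*(5 + 2*(1 - 9)) = 1629 - 8*(5 + 2*(-8)) = 1629 - 8*(5 - 16) = 1629 - 8*(-11) = 1629 + 88 = 1717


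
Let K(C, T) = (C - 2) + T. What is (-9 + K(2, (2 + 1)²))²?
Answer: 0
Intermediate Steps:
K(C, T) = -2 + C + T (K(C, T) = (-2 + C) + T = -2 + C + T)
(-9 + K(2, (2 + 1)²))² = (-9 + (-2 + 2 + (2 + 1)²))² = (-9 + (-2 + 2 + 3²))² = (-9 + (-2 + 2 + 9))² = (-9 + 9)² = 0² = 0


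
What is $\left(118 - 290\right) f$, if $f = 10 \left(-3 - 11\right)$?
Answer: $24080$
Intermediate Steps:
$f = -140$ ($f = 10 \left(-14\right) = -140$)
$\left(118 - 290\right) f = \left(118 - 290\right) \left(-140\right) = \left(-172\right) \left(-140\right) = 24080$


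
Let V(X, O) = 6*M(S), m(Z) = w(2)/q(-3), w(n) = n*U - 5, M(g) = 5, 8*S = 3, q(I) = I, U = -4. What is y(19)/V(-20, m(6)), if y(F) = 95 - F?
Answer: 38/15 ≈ 2.5333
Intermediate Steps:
S = 3/8 (S = (⅛)*3 = 3/8 ≈ 0.37500)
w(n) = -5 - 4*n (w(n) = n*(-4) - 5 = -4*n - 5 = -5 - 4*n)
m(Z) = 13/3 (m(Z) = (-5 - 4*2)/(-3) = (-5 - 8)*(-⅓) = -13*(-⅓) = 13/3)
V(X, O) = 30 (V(X, O) = 6*5 = 30)
y(19)/V(-20, m(6)) = (95 - 1*19)/30 = (95 - 19)*(1/30) = 76*(1/30) = 38/15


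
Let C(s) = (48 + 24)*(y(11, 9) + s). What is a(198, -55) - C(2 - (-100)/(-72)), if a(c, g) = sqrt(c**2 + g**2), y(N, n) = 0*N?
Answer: -44 + 11*sqrt(349) ≈ 161.50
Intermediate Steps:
y(N, n) = 0
C(s) = 72*s (C(s) = (48 + 24)*(0 + s) = 72*s)
a(198, -55) - C(2 - (-100)/(-72)) = sqrt(198**2 + (-55)**2) - 72*(2 - (-100)/(-72)) = sqrt(39204 + 3025) - 72*(2 - (-100)*(-1)/72) = sqrt(42229) - 72*(2 - 1*25/18) = 11*sqrt(349) - 72*(2 - 25/18) = 11*sqrt(349) - 72*11/18 = 11*sqrt(349) - 1*44 = 11*sqrt(349) - 44 = -44 + 11*sqrt(349)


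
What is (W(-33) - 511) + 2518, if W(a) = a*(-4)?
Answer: 2139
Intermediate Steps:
W(a) = -4*a
(W(-33) - 511) + 2518 = (-4*(-33) - 511) + 2518 = (132 - 511) + 2518 = -379 + 2518 = 2139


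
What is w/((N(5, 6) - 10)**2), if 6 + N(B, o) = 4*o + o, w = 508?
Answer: 127/49 ≈ 2.5918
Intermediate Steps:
N(B, o) = -6 + 5*o (N(B, o) = -6 + (4*o + o) = -6 + 5*o)
w/((N(5, 6) - 10)**2) = 508/(((-6 + 5*6) - 10)**2) = 508/(((-6 + 30) - 10)**2) = 508/((24 - 10)**2) = 508/(14**2) = 508/196 = 508*(1/196) = 127/49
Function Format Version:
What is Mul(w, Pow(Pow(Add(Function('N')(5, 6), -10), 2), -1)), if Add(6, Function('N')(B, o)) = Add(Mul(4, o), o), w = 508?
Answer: Rational(127, 49) ≈ 2.5918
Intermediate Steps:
Function('N')(B, o) = Add(-6, Mul(5, o)) (Function('N')(B, o) = Add(-6, Add(Mul(4, o), o)) = Add(-6, Mul(5, o)))
Mul(w, Pow(Pow(Add(Function('N')(5, 6), -10), 2), -1)) = Mul(508, Pow(Pow(Add(Add(-6, Mul(5, 6)), -10), 2), -1)) = Mul(508, Pow(Pow(Add(Add(-6, 30), -10), 2), -1)) = Mul(508, Pow(Pow(Add(24, -10), 2), -1)) = Mul(508, Pow(Pow(14, 2), -1)) = Mul(508, Pow(196, -1)) = Mul(508, Rational(1, 196)) = Rational(127, 49)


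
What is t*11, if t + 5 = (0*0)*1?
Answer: -55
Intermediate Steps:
t = -5 (t = -5 + (0*0)*1 = -5 + 0*1 = -5 + 0 = -5)
t*11 = -5*11 = -55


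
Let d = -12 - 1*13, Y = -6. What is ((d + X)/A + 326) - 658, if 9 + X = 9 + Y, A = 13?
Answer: -4347/13 ≈ -334.38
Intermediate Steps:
d = -25 (d = -12 - 13 = -25)
X = -6 (X = -9 + (9 - 6) = -9 + 3 = -6)
((d + X)/A + 326) - 658 = ((-25 - 6)/13 + 326) - 658 = (-31*1/13 + 326) - 658 = (-31/13 + 326) - 658 = 4207/13 - 658 = -4347/13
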